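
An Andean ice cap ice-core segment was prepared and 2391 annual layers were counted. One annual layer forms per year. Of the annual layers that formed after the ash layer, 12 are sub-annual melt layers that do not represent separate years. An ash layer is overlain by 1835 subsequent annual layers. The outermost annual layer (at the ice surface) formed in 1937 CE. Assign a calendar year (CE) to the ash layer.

114 CE

1835 annual layers formed after the ash layer.
1835 − 12 false = 1823 true annual layers after the ash layer.
1937 − 1823 = 114 CE.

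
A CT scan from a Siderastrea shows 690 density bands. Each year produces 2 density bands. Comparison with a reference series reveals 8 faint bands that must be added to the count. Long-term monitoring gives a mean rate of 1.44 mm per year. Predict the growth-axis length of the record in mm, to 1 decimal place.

Adjusted count: 690 + 8 = 698 density bands.
Dividing by 2 density bands per year: 698 / 2 = 349 years.
349 years at 1.44 mm/year gives 1.44 × 349 = 502.6 mm.

502.6 mm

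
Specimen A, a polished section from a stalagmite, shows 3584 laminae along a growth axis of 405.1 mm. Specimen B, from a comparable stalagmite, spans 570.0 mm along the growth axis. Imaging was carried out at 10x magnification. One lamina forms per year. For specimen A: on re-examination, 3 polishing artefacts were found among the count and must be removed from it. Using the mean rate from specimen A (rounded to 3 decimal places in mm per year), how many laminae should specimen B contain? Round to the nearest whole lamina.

Specimen A: adjusted count: 3584 − 3 = 3581 laminae.
A: Extension rate ≈ 405.1 / 3581 = 0.113 mm/year.
B spans 570.0 / 0.113 = 5044.25 years ≈ 5044 laminae.

5044 laminae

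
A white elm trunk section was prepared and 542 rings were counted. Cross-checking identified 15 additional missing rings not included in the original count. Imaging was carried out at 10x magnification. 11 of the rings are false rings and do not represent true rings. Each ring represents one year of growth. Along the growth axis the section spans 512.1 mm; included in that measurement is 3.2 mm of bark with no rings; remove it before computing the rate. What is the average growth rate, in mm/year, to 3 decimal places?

Correcting the raw count gives 542 − 11 + 15 = 546 true rings.
Removing the 3.2 mm offcut leaves 512.1 − 3.2 = 508.9 mm.
508.9 mm over 546 years gives 508.9 / 546 ≈ 0.932 mm/year.

0.932 mm/year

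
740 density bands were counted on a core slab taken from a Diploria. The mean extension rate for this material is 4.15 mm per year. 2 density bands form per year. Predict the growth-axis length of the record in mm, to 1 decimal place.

1535.5 mm

With 2 density bands per year, 740 / 2 = 370 years.
Length ≈ 4.15 × 370 = 1535.5 mm.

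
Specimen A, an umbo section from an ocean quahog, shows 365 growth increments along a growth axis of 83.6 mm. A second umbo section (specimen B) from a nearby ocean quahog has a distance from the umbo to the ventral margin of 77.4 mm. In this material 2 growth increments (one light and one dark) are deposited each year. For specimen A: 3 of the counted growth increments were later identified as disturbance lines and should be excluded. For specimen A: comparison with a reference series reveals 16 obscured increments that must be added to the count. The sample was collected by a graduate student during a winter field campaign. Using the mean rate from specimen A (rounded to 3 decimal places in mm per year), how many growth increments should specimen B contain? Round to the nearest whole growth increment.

350 growth increments

Specimen A: true growth increment count = 365 − 3 + 16 = 378.
Specimen A: with 2 growth increments per year, 378 / 2 = 189 years.
A: 83.6 mm over 189 years gives 83.6 / 189 ≈ 0.442 mm/yr.
For B, 77.4 / 0.442 = 175.11 years; at 2 growth increments per year that is 175.11 × 2 ≈ 350 growth increments.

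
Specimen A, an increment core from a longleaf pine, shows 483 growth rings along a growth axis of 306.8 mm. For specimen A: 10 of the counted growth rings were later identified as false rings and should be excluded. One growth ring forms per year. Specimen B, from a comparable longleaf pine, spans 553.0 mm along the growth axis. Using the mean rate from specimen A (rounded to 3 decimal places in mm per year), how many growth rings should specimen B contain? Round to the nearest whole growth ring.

Specimen A: true growth ring count = 483 − 10 = 473.
A: 306.8 mm over 473 years gives 306.8 / 473 ≈ 0.649 mm/year.
B spans 553.0 / 0.649 = 852.08 years ≈ 852 growth rings.

852 growth rings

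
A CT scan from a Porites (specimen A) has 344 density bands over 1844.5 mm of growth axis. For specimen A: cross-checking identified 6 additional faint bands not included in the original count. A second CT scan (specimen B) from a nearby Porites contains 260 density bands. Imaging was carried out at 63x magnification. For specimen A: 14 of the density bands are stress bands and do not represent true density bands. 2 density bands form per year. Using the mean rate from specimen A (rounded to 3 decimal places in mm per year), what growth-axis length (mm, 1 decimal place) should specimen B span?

Specimen A: after corrections the count is 344 − 14 + 6 = 336 density bands.
Specimen A: with 2 density bands per year, 336 / 2 = 168 years.
A: 1844.5 mm over 168 years gives 1844.5 / 168 ≈ 10.979 mm/yr.
Specimen B: 260 density bands at 2 per year is 260 / 2 = 130 years. B's length ≈ 10.979 × 130 = 1427.3 mm.

1427.3 mm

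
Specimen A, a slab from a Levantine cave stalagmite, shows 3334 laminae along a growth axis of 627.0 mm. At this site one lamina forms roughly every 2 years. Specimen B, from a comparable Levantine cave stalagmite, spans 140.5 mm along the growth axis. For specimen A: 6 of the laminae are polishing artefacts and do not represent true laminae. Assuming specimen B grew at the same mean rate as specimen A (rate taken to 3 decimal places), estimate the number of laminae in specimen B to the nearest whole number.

Specimen A: after corrections the count is 3334 − 6 = 3328 laminae.
Specimen A: at 2 years per lamina, 3328 × 2 = 6656 years.
A: Mean rate = 627.0 mm / 6656 years ≈ 0.094 mm/year.
For B, 140.5 / 0.094 = 1494.68 years; at 2 years per lamina that is 1494.68 / 2 ≈ 747 laminae.

747 laminae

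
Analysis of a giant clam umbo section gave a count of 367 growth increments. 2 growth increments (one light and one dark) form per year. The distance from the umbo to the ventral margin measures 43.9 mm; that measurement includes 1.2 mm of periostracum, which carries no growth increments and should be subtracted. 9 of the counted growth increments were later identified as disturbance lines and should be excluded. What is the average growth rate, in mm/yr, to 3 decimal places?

True growth increment count = 367 − 9 = 358.
358 growth increments at 2 per year is 358 / 2 = 179 years.
Net length = 43.9 − 1.2 = 42.7 mm.
Mean rate = 42.7 mm / 179 years ≈ 0.239 mm/yr.

0.239 mm/yr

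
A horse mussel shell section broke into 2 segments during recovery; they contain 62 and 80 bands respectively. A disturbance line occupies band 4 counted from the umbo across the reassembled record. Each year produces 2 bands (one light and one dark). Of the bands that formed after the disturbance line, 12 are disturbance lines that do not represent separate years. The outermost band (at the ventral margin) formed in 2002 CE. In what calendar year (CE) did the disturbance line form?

1939 CE

Total bands = 62 + 80 = 142.
The disturbance line sits at band 4 from the umbo, so 142 − 4 = 138 bands formed after it.
138 − 12 false = 126 true bands after the disturbance line.
Dividing by 2 bands per year: 126 / 2 = 63 years.
Counting back 63 years from 2002 CE places the disturbance line in 2002 − 63 = 1939 CE.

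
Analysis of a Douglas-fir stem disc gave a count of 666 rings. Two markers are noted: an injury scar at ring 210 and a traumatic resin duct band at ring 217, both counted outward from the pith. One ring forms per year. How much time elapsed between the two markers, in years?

7 yr

217 − 210 = 7 rings lie between the two events.
One ring per year makes the interval 7 years.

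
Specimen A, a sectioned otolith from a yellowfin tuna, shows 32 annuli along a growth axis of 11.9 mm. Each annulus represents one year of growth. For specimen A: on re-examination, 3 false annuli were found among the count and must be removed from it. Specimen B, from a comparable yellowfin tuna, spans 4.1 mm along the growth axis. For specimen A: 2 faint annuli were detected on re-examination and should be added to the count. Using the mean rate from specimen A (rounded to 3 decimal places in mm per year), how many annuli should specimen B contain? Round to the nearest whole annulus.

11 annuli

Specimen A: after corrections the count is 32 − 3 + 2 = 31 annuli.
A: 11.9 mm over 31 years gives 11.9 / 31 ≈ 0.384 mm per year.
Specimen B: 4.1 mm / 0.384 mm per year = 10.68 years ≈ 11 annuli.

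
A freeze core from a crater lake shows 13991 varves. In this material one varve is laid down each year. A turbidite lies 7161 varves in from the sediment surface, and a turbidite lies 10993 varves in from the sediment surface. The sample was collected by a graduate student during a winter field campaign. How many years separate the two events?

The two markers are separated by 10993 − 7161 = 3832 varves.
One varve per year makes the interval 3832 years.

3832 yr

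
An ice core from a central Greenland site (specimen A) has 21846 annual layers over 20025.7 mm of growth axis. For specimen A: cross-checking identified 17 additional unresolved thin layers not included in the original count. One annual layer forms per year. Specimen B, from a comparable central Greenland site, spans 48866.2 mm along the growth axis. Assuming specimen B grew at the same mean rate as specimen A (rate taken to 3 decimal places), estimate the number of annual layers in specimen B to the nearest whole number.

Specimen A: correcting the raw count gives 21846 + 17 = 21863 true annual layers.
A: Mean rate = 20025.7 mm / 21863 years ≈ 0.916 mm/year.
B spans 48866.2 / 0.916 = 53347.38 years ≈ 53347 annual layers.

53347 annual layers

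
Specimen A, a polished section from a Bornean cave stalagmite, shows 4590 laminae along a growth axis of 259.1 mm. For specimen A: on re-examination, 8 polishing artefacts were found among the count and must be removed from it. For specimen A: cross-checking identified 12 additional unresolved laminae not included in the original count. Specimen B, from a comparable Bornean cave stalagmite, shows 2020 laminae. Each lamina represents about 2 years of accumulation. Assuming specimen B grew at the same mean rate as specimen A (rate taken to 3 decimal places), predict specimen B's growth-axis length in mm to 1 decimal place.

Specimen A: after corrections the count is 4590 − 8 + 12 = 4594 laminae.
Specimen A: at 2 years per lamina, 4594 × 2 = 9188 years.
A: Extension rate ≈ 259.1 / 9188 = 0.028 mm/yr.
Specimen B: multiplying by 2 years per lamina: 2020 × 2 = 4040 years. Length of B = 0.028 × 4040 = 113.1 mm.

113.1 mm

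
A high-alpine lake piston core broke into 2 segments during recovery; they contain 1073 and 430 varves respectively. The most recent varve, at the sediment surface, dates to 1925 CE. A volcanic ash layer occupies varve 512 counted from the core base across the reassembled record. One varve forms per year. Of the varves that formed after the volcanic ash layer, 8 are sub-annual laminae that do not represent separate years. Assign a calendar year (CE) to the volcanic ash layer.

Total varves = 1073 + 430 = 1503.
The volcanic ash layer sits at varve 512 from the core base, so 1503 − 512 = 991 varves formed after it.
Excluding 8 false varves: 991 − 8 = 983.
The varve at the sediment surface is 1925 CE, so the volcanic ash layer dates to 1925 − 983 = 942 CE.

942 CE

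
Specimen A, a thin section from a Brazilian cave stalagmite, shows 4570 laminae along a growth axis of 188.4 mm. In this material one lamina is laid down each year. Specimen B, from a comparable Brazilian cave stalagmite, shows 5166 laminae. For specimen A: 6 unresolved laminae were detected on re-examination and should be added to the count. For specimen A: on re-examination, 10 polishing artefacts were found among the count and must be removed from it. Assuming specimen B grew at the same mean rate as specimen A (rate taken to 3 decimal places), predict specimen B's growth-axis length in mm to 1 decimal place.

211.8 mm

Specimen A: after corrections the count is 4570 − 10 + 6 = 4566 laminae.
A: Extension rate ≈ 188.4 / 4566 = 0.041 mm/yr.
For B, 0.041 mm/year × 5166 years = 211.8 mm.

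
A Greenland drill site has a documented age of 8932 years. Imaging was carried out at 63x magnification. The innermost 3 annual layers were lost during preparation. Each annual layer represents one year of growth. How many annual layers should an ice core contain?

8929 annual layers

Expected annual layers over 8932 years: 8932.
8932 − 3 missed = 8929 annual layers expected in the prepared section.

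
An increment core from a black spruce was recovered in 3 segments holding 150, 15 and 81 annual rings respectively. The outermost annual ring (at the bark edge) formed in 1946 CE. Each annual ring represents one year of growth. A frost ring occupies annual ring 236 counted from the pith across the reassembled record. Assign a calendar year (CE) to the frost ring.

Total annual rings = 150 + 15 + 81 = 246.
The frost ring sits at annual ring 236 from the pith, so 246 − 236 = 10 annual rings formed after it.
Counting back 10 years from 1946 CE places the frost ring in 1946 − 10 = 1936 CE.

1936 CE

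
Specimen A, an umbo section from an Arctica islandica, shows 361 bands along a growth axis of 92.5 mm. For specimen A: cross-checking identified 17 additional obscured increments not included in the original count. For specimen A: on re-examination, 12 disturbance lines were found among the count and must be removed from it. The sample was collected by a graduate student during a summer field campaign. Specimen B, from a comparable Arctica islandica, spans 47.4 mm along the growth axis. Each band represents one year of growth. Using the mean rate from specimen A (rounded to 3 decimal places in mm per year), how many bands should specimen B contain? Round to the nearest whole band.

Specimen A: correcting the raw count gives 361 − 12 + 17 = 366 true bands.
A: Mean rate = 92.5 mm / 366 years ≈ 0.253 mm/yr.
For B, 47.4 / 0.253 = 187.35 years ≈ 187 bands.

187 bands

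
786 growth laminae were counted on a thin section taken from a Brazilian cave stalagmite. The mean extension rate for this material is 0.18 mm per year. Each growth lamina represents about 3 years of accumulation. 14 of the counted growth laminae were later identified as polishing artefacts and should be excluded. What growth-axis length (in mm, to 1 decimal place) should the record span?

Correcting the raw count gives 786 − 14 = 772 true growth laminae.
772 growth laminae at 3 years each span 772 × 3 = 2316 years.
Length ≈ 0.18 × 2316 = 416.9 mm.

416.9 mm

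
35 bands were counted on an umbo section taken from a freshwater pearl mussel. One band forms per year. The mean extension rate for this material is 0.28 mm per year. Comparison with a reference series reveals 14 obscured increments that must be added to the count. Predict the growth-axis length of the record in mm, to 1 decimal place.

Correcting the raw count gives 35 + 14 = 49 true bands.
Length ≈ 0.28 × 49 = 13.7 mm.

13.7 mm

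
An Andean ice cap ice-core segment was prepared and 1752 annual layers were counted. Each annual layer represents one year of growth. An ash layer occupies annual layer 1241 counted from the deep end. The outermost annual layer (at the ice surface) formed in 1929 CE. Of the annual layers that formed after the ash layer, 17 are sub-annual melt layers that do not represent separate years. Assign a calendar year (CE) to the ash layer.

Between annual layer 1241 and the ice surface there are 1752 − 1241 = 511 annual layers.
Removing the 17 false annual layers leaves 511 − 17 = 494 true annual layers beyond the ash layer.
Counting back 494 years from 1929 CE places the ash layer in 1929 − 494 = 1435 CE.

1435 CE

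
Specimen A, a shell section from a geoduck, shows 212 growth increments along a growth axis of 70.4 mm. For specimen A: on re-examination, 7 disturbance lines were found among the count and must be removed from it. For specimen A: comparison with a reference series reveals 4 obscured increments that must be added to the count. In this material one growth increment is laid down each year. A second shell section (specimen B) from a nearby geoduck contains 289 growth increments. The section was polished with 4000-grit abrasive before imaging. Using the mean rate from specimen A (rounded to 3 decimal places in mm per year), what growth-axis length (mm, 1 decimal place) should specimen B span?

Specimen A: adjusted count: 212 − 7 + 4 = 209 growth increments.
A: Mean rate = 70.4 mm / 209 years ≈ 0.337 mm per year.
B's length ≈ 0.337 × 289 = 97.4 mm.

97.4 mm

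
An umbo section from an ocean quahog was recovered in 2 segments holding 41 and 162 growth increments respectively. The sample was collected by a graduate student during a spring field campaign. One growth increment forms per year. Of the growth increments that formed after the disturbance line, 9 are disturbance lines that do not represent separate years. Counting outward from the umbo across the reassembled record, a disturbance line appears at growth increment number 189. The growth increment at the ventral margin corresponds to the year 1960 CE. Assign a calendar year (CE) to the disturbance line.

1955 CE

Total growth increments = 41 + 162 = 203.
Between growth increment 189 and the ventral margin there are 203 − 189 = 14 growth increments.
14 − 9 false = 5 true growth increments after the disturbance line.
1960 − 5 = 1955 CE.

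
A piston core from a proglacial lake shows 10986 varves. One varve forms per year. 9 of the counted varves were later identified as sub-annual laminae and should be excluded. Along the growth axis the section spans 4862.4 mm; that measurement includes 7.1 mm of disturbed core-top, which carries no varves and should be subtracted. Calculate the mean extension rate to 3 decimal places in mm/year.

After corrections the count is 10986 − 9 = 10977 varves.
Net length = 4862.4 − 7.1 = 4855.3 mm.
Mean rate = 4855.3 mm / 10977 years ≈ 0.442 mm/year.

0.442 mm/year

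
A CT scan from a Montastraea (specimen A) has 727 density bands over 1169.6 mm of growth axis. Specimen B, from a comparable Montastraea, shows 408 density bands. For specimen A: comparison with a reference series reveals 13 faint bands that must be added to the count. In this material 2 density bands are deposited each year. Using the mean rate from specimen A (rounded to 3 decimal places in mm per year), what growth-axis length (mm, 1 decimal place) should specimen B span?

Specimen A: adjusted count: 727 + 13 = 740 density bands.
Specimen A: dividing by 2 density bands per year: 740 / 2 = 370 years.
A: 1169.6 mm over 370 years gives 1169.6 / 370 ≈ 3.161 mm per year.
Specimen B: 408 density bands at 2 per year is 408 / 2 = 204 years. Length of B = 3.161 × 204 = 644.8 mm.

644.8 mm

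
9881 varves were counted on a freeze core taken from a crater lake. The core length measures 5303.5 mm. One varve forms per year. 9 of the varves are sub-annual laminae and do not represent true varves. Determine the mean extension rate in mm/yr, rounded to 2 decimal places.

Adjusted count: 9881 − 9 = 9872 varves.
Extension rate ≈ 5303.5 / 9872 = 0.54 mm/yr.

0.54 mm/yr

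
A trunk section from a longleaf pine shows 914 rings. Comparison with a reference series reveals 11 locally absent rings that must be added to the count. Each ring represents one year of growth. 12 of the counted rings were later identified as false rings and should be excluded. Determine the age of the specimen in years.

After corrections the count is 914 − 12 + 11 = 913 rings.
One ring per year makes the duration 913 years.

913 years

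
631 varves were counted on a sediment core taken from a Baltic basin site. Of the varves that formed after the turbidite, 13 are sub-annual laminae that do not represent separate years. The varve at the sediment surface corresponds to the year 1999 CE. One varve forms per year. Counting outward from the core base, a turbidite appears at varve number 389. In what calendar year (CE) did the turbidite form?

1770 CE

631 − 389 = 242 varves lie beyond the turbidite toward the sediment surface.
Removing the 13 false varves leaves 242 − 13 = 229 true varves beyond the turbidite.
Counting back 229 years from 1999 CE places the turbidite in 1999 − 229 = 1770 CE.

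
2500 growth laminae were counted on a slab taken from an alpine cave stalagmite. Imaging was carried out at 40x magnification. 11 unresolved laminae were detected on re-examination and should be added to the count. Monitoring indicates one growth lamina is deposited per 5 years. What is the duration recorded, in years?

Adjusted count: 2500 + 11 = 2511 growth laminae.
Multiplying by 5 years per growth lamina: 2511 × 5 = 12555 years.

12555 years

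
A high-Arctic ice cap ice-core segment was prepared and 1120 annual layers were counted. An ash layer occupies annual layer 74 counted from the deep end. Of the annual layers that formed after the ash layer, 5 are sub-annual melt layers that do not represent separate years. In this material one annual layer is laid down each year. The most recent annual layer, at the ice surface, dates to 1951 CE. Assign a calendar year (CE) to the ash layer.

Between annual layer 74 and the ice surface there are 1120 − 74 = 1046 annual layers.
Excluding 5 false annual layers: 1046 − 5 = 1041.
The annual layer at the ice surface is 1951 CE, so the ash layer dates to 1951 − 1041 = 910 CE.

910 CE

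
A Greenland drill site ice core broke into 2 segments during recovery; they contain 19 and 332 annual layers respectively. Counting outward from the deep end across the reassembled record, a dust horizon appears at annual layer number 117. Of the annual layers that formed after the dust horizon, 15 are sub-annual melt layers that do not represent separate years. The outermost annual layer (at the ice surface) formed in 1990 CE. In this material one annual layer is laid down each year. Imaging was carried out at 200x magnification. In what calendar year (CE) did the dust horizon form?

Total annual layers = 19 + 332 = 351.
351 − 117 = 234 annual layers lie beyond the dust horizon toward the ice surface.
Excluding 15 false annual layers: 234 − 15 = 219.
1990 − 219 = 1771 CE.

1771 CE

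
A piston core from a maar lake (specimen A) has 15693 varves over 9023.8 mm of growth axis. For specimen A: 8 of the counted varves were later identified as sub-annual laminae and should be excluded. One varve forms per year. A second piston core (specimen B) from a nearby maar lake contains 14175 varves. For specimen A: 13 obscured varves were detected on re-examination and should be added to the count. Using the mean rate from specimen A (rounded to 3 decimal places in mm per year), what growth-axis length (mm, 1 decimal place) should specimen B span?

Specimen A: true varve count = 15693 − 8 + 13 = 15698.
A: Extension rate ≈ 9023.8 / 15698 = 0.575 mm/year.
Length of B = 0.575 × 14175 = 8150.6 mm.

8150.6 mm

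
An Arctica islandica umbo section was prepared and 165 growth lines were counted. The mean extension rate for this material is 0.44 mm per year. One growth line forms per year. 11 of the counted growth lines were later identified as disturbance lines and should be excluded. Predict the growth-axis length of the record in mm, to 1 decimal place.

True growth line count = 165 − 11 = 154.
154 years at 0.44 mm/year gives 0.44 × 154 = 67.8 mm.

67.8 mm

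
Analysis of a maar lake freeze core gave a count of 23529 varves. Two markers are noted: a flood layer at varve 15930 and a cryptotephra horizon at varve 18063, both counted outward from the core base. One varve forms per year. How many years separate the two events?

Separation: 18063 − 15930 = 2133 varves.
At one varve per year, 2133 years elapsed between them.

2133 yr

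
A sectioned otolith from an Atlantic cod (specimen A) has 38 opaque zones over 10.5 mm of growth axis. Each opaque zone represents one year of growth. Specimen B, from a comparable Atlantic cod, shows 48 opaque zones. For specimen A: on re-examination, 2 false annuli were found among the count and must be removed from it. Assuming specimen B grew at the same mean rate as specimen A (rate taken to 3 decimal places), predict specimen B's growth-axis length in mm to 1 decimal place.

14.0 mm

Specimen A: true opaque zone count = 38 − 2 = 36.
A: 10.5 mm over 36 years gives 10.5 / 36 ≈ 0.292 mm per year.
For B, 0.292 mm/year × 48 years = 14.0 mm.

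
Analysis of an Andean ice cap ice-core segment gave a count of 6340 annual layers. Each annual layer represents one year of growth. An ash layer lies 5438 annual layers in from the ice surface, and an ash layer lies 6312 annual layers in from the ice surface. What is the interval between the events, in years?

874 years

The two markers are separated by 6312 − 5438 = 874 annual layers.
That is 874 years at one annual layer per year.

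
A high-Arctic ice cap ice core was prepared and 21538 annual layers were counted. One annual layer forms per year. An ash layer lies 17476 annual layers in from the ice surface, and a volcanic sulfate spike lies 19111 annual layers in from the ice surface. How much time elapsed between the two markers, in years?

1635 years

The two markers are separated by 19111 − 17476 = 1635 annual layers.
At one annual layer per year, 1635 years elapsed between them.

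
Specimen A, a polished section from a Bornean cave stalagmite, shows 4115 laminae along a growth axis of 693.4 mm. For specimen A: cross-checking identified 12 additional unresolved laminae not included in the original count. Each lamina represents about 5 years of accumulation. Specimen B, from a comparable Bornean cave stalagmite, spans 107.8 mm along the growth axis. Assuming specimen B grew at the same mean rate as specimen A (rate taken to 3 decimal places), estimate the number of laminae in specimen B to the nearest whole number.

634 laminae

Specimen A: after corrections the count is 4115 + 12 = 4127 laminae.
Specimen A: multiplying by 5 years per lamina: 4127 × 5 = 20635 years.
A: Extension rate ≈ 693.4 / 20635 = 0.034 mm/yr.
For B, 107.8 / 0.034 = 3170.59 years; at 5 years per lamina that is 3170.59 / 5 ≈ 634 laminae.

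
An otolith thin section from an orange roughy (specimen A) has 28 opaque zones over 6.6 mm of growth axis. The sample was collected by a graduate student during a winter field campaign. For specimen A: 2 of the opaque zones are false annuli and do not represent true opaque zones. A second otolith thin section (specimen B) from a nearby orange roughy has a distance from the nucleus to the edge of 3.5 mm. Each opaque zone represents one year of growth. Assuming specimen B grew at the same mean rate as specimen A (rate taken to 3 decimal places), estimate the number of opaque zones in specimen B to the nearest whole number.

14 opaque zones

Specimen A: after corrections the count is 28 − 2 = 26 opaque zones.
A: Mean rate = 6.6 mm / 26 years ≈ 0.254 mm per year.
For B, 3.5 / 0.254 = 13.78 years ≈ 14 opaque zones.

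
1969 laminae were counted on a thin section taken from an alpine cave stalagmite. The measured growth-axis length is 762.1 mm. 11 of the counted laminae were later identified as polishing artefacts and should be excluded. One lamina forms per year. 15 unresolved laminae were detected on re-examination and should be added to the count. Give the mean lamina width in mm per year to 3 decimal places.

After corrections the count is 1969 − 11 + 15 = 1973 laminae.
Mean rate = 762.1 mm / 1973 years ≈ 0.386 mm per year.

0.386 mm per year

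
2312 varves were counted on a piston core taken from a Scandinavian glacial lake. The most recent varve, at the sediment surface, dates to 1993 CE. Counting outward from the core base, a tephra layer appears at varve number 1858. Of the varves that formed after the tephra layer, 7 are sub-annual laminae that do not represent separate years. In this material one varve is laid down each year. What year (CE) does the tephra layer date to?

The tephra layer sits at varve 1858 from the core base, so 2312 − 1858 = 454 varves formed after it.
454 − 7 false = 447 true varves after the tephra layer.
Counting back 447 years from 1993 CE places the tephra layer in 1993 − 447 = 1546 CE.

1546 CE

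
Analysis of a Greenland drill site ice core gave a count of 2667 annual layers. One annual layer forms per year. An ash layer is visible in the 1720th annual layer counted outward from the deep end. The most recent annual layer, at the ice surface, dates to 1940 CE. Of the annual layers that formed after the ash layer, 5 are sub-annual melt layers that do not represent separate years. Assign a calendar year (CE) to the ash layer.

Between annual layer 1720 and the ice surface there are 2667 − 1720 = 947 annual layers.
947 − 5 false = 942 true annual layers after the ash layer.
1940 − 942 = 998 CE.

998 CE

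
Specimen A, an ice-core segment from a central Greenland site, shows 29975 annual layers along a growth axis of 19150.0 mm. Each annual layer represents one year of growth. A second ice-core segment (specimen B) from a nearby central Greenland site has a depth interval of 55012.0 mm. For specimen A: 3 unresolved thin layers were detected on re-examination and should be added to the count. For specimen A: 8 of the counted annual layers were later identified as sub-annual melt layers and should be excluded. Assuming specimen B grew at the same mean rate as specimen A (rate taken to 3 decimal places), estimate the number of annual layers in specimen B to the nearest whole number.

86091 annual layers

Specimen A: adjusted count: 29975 − 8 + 3 = 29970 annual layers.
A: Mean rate = 19150.0 mm / 29970 years ≈ 0.639 mm per year.
Specimen B: 55012.0 mm / 0.639 mm per year = 86090.77 years ≈ 86091 annual layers.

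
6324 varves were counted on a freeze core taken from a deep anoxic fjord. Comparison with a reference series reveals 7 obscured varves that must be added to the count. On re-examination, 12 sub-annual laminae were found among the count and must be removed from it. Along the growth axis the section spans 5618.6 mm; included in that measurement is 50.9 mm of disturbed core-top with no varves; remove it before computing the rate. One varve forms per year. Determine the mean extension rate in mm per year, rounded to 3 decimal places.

Correcting the raw count gives 6324 − 12 + 7 = 6319 true varves.
Removing the 50.9 mm offcut leaves 5618.6 − 50.9 = 5567.7 mm.
Mean rate = 5567.7 mm / 6319 years ≈ 0.881 mm per year.

0.881 mm per year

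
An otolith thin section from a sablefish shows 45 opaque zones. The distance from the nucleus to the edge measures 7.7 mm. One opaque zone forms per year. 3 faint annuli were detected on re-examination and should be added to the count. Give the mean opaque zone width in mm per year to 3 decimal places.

After corrections the count is 45 + 3 = 48 opaque zones.
Extension rate ≈ 7.7 / 48 = 0.160 mm per year.

0.160 mm per year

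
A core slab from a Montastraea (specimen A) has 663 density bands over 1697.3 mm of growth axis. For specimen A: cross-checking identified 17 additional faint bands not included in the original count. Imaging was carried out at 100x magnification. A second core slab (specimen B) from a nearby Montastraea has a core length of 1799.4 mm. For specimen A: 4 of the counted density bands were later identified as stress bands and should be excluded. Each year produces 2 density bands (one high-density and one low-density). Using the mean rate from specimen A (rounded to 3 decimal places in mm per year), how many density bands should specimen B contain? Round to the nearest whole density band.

717 density bands

Specimen A: true density band count = 663 − 4 + 17 = 676.
Specimen A: with 2 density bands per year, 676 / 2 = 338 years.
A: Mean rate = 1697.3 mm / 338 years ≈ 5.022 mm/year.
For B, 1799.4 / 5.022 = 358.30 years; at 2 density bands per year that is 358.30 × 2 ≈ 717 density bands.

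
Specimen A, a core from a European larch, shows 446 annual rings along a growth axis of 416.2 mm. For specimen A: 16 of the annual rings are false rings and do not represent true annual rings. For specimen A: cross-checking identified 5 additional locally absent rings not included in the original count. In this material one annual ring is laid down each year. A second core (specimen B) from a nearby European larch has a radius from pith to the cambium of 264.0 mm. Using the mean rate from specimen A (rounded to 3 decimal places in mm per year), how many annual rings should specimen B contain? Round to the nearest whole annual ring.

Specimen A: adjusted count: 446 − 16 + 5 = 435 annual rings.
A: Mean rate = 416.2 mm / 435 years ≈ 0.957 mm/yr.
For B, 264.0 / 0.957 = 275.86 years ≈ 276 annual rings.

276 annual rings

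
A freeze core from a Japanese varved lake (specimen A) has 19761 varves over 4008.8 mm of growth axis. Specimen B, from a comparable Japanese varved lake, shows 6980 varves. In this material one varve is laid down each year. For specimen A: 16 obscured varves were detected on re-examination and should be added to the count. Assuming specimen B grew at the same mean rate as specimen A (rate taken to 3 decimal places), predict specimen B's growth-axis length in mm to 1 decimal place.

Specimen A: after corrections the count is 19761 + 16 = 19777 varves.
A: 4008.8 mm over 19777 years gives 4008.8 / 19777 ≈ 0.203 mm/year.
For B, 0.203 mm/year × 6980 years = 1416.9 mm.

1416.9 mm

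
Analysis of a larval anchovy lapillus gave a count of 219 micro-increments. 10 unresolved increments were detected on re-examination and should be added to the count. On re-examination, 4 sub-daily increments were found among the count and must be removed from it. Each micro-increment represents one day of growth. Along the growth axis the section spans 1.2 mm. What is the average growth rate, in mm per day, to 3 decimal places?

0.005 mm per day

True micro-increment count = 219 − 4 + 10 = 225.
Mean rate = 1.2 mm / 225 days ≈ 0.005 mm per day.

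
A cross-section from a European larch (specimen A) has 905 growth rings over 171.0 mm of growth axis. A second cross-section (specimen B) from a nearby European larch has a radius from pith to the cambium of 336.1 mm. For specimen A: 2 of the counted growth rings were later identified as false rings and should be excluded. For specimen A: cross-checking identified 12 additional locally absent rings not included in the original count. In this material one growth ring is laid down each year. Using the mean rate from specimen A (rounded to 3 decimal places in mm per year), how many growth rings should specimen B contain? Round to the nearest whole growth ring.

Specimen A: true growth ring count = 905 − 2 + 12 = 915.
A: Mean rate = 171.0 mm / 915 years ≈ 0.187 mm/yr.
B spans 336.1 / 0.187 = 1797.33 years ≈ 1797 growth rings.

1797 growth rings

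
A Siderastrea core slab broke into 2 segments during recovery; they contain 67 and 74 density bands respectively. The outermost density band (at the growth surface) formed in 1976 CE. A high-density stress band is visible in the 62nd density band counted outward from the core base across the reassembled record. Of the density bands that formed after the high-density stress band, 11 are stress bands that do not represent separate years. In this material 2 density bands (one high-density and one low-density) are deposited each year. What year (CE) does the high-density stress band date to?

Total density bands = 67 + 74 = 141.
141 − 62 = 79 density bands lie beyond the high-density stress band toward the growth surface.
79 − 11 false = 68 true density bands after the high-density stress band.
68 density bands at 2 per year is 68 / 2 = 34 years.
Counting back 34 years from 1976 CE places the high-density stress band in 1976 − 34 = 1942 CE.

1942 CE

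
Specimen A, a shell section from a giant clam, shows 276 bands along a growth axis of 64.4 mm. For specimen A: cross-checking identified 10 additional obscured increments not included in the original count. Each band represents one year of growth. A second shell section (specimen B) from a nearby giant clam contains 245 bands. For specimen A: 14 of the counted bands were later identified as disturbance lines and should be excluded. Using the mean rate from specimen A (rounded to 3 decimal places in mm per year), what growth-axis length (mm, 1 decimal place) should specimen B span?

Specimen A: correcting the raw count gives 276 − 14 + 10 = 272 true bands.
A: Mean rate = 64.4 mm / 272 years ≈ 0.237 mm/year.
For B, 0.237 mm/year × 245 years = 58.1 mm.

58.1 mm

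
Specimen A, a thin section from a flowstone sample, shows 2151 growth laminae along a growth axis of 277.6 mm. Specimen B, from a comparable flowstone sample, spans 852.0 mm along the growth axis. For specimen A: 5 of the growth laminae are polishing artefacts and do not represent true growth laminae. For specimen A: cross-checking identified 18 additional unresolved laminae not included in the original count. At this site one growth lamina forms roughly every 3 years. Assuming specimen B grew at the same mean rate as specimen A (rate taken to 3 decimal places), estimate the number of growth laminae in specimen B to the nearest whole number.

Specimen A: after corrections the count is 2151 − 5 + 18 = 2164 growth laminae.
Specimen A: 2164 growth laminae at 3 years each span 2164 × 3 = 6492 years.
A: 277.6 mm over 6492 years gives 277.6 / 6492 ≈ 0.043 mm per year.
B spans 852.0 / 0.043 = 19813.95 years; at 3 years per growth lamina that is 19813.95 / 3 ≈ 6605 growth laminae.

6605 growth laminae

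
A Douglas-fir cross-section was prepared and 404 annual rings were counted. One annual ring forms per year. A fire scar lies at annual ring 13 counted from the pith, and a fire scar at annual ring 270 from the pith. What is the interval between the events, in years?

270 − 13 = 257 annual rings lie between the two events.
That is 257 years at one annual ring per year.

257 yr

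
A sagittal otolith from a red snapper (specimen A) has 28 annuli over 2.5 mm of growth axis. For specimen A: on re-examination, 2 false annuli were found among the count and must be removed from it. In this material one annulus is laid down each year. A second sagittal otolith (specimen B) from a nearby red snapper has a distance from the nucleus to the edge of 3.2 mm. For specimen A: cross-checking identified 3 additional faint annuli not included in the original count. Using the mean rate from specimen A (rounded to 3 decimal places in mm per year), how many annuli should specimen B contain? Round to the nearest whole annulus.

Specimen A: adjusted count: 28 − 2 + 3 = 29 annuli.
A: Extension rate ≈ 2.5 / 29 = 0.086 mm per year.
Specimen B: 3.2 mm / 0.086 mm per year = 37.21 years ≈ 37 annuli.

37 annuli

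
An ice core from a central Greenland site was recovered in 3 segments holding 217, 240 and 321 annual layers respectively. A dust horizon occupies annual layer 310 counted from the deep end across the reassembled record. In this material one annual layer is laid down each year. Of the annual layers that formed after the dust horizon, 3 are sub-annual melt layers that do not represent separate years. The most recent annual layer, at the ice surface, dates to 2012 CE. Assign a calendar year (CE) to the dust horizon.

Total annual layers = 217 + 240 + 321 = 778.
Between annual layer 310 and the ice surface there are 778 − 310 = 468 annual layers.
Excluding 3 false annual layers: 468 − 3 = 465.
The annual layer at the ice surface is 2012 CE, so the dust horizon dates to 2012 − 465 = 1547 CE.

1547 CE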